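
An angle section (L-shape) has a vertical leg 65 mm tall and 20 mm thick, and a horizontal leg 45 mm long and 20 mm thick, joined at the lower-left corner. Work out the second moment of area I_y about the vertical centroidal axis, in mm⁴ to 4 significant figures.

Treat the section as a set of non-overlapping primitives; coordinates are from the bounding-box lower-left.
Vertical leg: 20 × 65, A = 1 300 mm², x = 10 mm, Ī = 43333.3 mm⁴.
Horizontal leg (remainder): 25 × 20, A = 500 mm², x = 32.5 mm, Ī = 26041.7 mm⁴.
Centroid: x̄ = ΣA·x / ΣA = 16.25 mm.
Transfer each piece to the vertical centroidal axis using Ī + A·d² with d = x − 16.25:
  vertical leg: d = -6.25 mm → contributes +94114.6 mm⁴
  horizontal leg (remainder): d = 16.25 mm → contributes +158 073 mm⁴
Total I = 252 188 mm⁴.

I_y ≈ 2.522 × 10⁵ mm⁴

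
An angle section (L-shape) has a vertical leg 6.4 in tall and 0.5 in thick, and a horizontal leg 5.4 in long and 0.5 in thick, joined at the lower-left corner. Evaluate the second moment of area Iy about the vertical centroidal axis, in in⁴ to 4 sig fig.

Iy ≈ 15.08 in⁴

Split into non-overlapping primitives; take the origin at the lower-left of the bounding box.
Vertical leg: 0.5 × 6.4, A = 3.2 in², x = 0.25 in, Ī = 0.0666667 in⁴.
Horizontal leg (remainder): 4.9 × 0.5, A = 2.45 in², x = 2.95 in, Ī = 4.90204 in⁴.
Centroid: x̄ = ΣA·x / ΣA = 1.4208 in.
Transfer each piece to the vertical centroidal axis using Ī + A·d² with d = x − 1.4208:
  vertical leg: d = -1.1708 in → contributes +4.45311 in⁴
  horizontal leg (remainder): d = 1.5292 in → contributes +10.6313 in⁴
Total I = 15.0844 in⁴.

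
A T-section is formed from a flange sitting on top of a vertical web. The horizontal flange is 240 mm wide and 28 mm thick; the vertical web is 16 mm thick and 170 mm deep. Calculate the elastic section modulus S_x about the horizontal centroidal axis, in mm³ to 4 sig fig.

S_x ≈ 1.670 × 10⁵ mm³

Decompose the section into non-overlapping parts with the origin at the bottom-left of its bounding rectangle.
Flange: 240 × 28, A = 6 720 mm², y = 184 mm, Ī = 439 040 mm⁴.
Web: 16 × 170, A = 2 720 mm², y = 85 mm, Ī = 6 550 667 mm⁴.
Centroid: ȳ = ΣA·y / ΣA = 155.475 mm.
Transfer each piece to the horizontal centroidal axis using Ī + A·d² with d = y − 155.475:
  flange: d = 28.5254 mm → contributes +5 907 103 mm⁴
  web: d = -70.4746 mm → contributes +20 059 998 mm⁴
Total I = 25 967 101 mm⁴.
Extreme fibre distance c = 155.475 mm; S = I/c = 167 018 mm³.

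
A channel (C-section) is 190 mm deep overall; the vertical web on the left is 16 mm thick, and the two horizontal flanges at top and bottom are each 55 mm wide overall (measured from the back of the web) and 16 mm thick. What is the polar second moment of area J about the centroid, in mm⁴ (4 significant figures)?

J ≈ 1.951 × 10⁷ mm⁴

Break the section into simple shapes (no overlaps), measuring from the bottom-left corner of the bounding box.
Web: 16 × 190, A = 3 040 mm², y = 95 mm, Ī = 9 145 333 mm⁴.
Top flange (beyond web): 39 × 16, A = 624 mm², y = 182 mm, Ī = 13 312 mm⁴.
Bottom flange (beyond web): 39 × 16, A = 624 mm², y = 8 mm, Ī = 13 312 mm⁴.
By symmetry the centroid is at mid-height, ȳ = 95 mm.
Transfer each piece to the centroidal x-axis using Ī + A·d² with d = y − 95:
  web: d = 0 mm → contributes +9 145 333 mm⁴
  top flange (beyond web): d = 87 mm → contributes +4 736 368 mm⁴
  bottom flange (beyond web): d = -87 mm → contributes +4 736 368 mm⁴
Total I = 18 618 069 mm⁴.
For the y-axis: x̄ = 16.0037 mm.
Repeating about the centroidal y-axis gives I_y = 892 149 mm⁴.
Polar second moment: J = I_x + I_y = 19 510 219 mm⁴.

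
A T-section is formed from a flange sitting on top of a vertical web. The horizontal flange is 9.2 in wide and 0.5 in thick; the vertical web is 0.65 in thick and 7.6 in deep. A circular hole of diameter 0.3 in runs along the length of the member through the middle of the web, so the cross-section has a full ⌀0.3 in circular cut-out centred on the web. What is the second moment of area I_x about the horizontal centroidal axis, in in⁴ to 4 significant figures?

Decompose the section into non-overlapping parts with the origin at the bottom-left of its bounding rectangle.
Flange: 9.2 × 0.5, A = 4.6 in², y = 7.85 in, Ī = 0.0958333 in⁴.
Web: 0.65 × 7.6, A = 4.94 in², y = 3.8 in, Ī = 23.7779 in⁴.
Hole (subtracted): ⌀0.3, A = 0.0706858 in², y = 3.8 in, Ī = 0.000397608 in⁴.
Centroid: ȳ = ΣA·y / ΣA = 5.76741 in.
Transfer each piece to the horizontal centroidal axis using Ī + A·d² with d = y − 5.76741:
  flange: d = 2.08259 in → contributes +20.0469 in⁴
  web: d = -1.96741 in → contributes +42.8991 in⁴
  hole: d = -1.96741 in → contributes −0.274001 in⁴
Total I = 62.672 in⁴.

I_x ≈ 62.67 in⁴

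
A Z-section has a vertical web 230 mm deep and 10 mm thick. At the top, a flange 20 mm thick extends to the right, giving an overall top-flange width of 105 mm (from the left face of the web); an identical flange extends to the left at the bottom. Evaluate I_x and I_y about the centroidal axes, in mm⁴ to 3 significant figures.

I_x ≈ 5.22 × 10⁷ mm⁴, I_y ≈ 1.34 × 10⁷ mm⁴

Split into non-overlapping primitives; take the origin at the lower-left of the bounding box.
Web: 10 × 230, A = 2 300 mm², y = 115 mm, Ī = 10 139 167 mm⁴.
Top flange (beyond web): 95 × 20, A = 1 900 mm², y = 220 mm, Ī = 63 333 mm⁴.
Bottom flange (beyond web): 95 × 20, A = 1 900 mm², y = 10 mm, Ī = 63 333 mm⁴.
Centroid: ȳ = ΣA·y / ΣA = 115 mm.
Transfer each piece to the centroidal x-axis using Ī + A·d² with d = y − 115:
  web: d = 0 mm → contributes +10 139 167 mm⁴
  top flange (beyond web): d = 105 mm → contributes +21 010 833 mm⁴
  bottom flange (beyond web): d = -105 mm → contributes +21 010 833 mm⁴
Total I = 52 160 833 mm⁴.
For the y-axis: x̄ = 100 mm.
Repeating about the centroidal y-axis gives I_y = 13 350 833 mm⁴.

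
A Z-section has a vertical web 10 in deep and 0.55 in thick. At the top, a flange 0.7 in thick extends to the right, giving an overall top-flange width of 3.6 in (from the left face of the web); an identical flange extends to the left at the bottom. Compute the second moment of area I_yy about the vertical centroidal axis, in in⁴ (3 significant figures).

Decompose the section into non-overlapping parts with the origin at the bottom-left of its bounding rectangle.
Web: 0.55 × 10, A = 5.5 in², x = 3.325 in, Ī = 0.13865 in⁴.
Top flange (beyond web): 3.05 × 0.7, A = 2.135 in², x = 5.125 in, Ī = 1.6551 in⁴.
Bottom flange (beyond web): 3.05 × 0.7, A = 2.135 in², x = 1.525 in, Ī = 1.6551 in⁴.
Centroid: x̄ = ΣA·x / ΣA = 3.325 in.
Transfer each piece to the vertical centroidal axis using Ī + A·d² with d = x − 3.325:
  web: d = 0 in → contributes +0.13865 in⁴
  top flange (beyond web): d = 1.8 in → contributes +8.5725 in⁴
  bottom flange (beyond web): d = -1.8 in → contributes +8.5725 in⁴
Total I = 17.284 in⁴.

I_yy ≈ 17.3 in⁴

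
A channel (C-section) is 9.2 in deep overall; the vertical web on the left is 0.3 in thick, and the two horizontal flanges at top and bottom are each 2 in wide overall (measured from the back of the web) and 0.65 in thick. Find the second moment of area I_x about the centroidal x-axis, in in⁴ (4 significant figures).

I_x ≈ 59.93 in⁴

Break the section into simple shapes (no overlaps), measuring from the bottom-left corner of the bounding box.
Web: 0.3 × 9.2, A = 2.76 in², y = 4.6 in, Ī = 19.4672 in⁴.
Top flange (beyond web): 1.7 × 0.65, A = 1.105 in², y = 8.875 in, Ī = 0.0389052 in⁴.
Bottom flange (beyond web): 1.7 × 0.65, A = 1.105 in², y = 0.325 in, Ī = 0.0389052 in⁴.
By symmetry the centroid is at mid-height, ȳ = 4.6 in.
Transfer each piece to the centroidal x-axis using Ī + A·d² with d = y − 4.6:
  web: d = 0 in → contributes +19.4672 in⁴
  top flange (beyond web): d = 4.275 in → contributes +20.2335 in⁴
  bottom flange (beyond web): d = -4.275 in → contributes +20.2335 in⁴
Total I = 59.9341 in⁴.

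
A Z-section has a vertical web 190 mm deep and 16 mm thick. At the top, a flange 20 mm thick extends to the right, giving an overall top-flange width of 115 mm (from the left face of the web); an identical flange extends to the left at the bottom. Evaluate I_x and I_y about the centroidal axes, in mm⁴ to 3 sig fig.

Split into non-overlapping primitives; take the origin at the lower-left of the bounding box.
Web: 16 × 190, A = 3 040 mm², y = 95 mm, Ī = 9 145 333 mm⁴.
Top flange (beyond web): 99 × 20, A = 1 980 mm², y = 180 mm, Ī = 66 000 mm⁴.
Bottom flange (beyond web): 99 × 20, A = 1 980 mm², y = 10 mm, Ī = 66 000 mm⁴.
Centroid: ȳ = ΣA·y / ΣA = 95 mm.
Transfer each piece to the centroidal x-axis using Ī + A·d² with d = y − 95:
  web: d = 0 mm → contributes +9 145 333 mm⁴
  top flange (beyond web): d = 85 mm → contributes +14 371 500 mm⁴
  bottom flange (beyond web): d = -85 mm → contributes +14 371 500 mm⁴
Total I = 37 888 333 mm⁴.
For the y-axis: x̄ = 107 mm.
Repeating about the centroidal y-axis gives I_y = 16 391 933 mm⁴.

I_x ≈ 3.79 × 10⁷ mm⁴, I_y ≈ 1.64 × 10⁷ mm⁴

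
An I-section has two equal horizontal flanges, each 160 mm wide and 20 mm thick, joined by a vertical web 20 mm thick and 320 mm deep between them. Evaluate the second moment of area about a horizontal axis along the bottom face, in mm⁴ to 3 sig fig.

Split into non-overlapping primitives; take the origin at the lower-left of the bounding box.
Bottom flange: 160 × 20, A = 3 200 mm², y = 10 mm, Ī = 106 667 mm⁴.
Web: 20 × 320, A = 6 400 mm², y = 180 mm, Ī = 54 613 333 mm⁴.
Top flange: 160 × 20, A = 3 200 mm², y = 350 mm, Ī = 106 667 mm⁴.
Transfer each piece to the bottom edge using Ī + A·d² with d = y − 0:
  bottom flange: d = 10 mm → contributes +426 667 mm⁴
  web: d = 180 mm → contributes +261 973 333 mm⁴
  top flange: d = 350 mm → contributes +392 106 667 mm⁴
Total I = 654 506 667 mm⁴.

I_base ≈ 6.55 × 10⁸ mm⁴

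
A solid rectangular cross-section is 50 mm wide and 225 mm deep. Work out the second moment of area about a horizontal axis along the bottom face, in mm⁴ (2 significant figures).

I_base ≈ 1.9 × 10⁸ mm⁴

The section: 50 × 225, A = 11 250 mm², y = 112.5 mm, Ī = 47 460 938 mm⁴.
Transfer it to a horizontal axis along the bottom face using Ī + A·d² with d = y − 0:
  the section: d = 112.5 mm → contributes +189 843 750 mm⁴
Total I = 189 843 750 mm⁴.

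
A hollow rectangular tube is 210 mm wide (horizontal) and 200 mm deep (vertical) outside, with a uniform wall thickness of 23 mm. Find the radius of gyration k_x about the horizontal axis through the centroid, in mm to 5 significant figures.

k_x ≈ 73.350 mm

Treat the section as a set of non-overlapping primitives; coordinates are from the bounding-box lower-left.
Outer rectangle: 210 × 200, A = 42 000 mm², y = 100 mm, Ī = 140 000 000 mm⁴.
Inner void (subtracted): 164 × 154, A = 25 256 mm², y = 100 mm, Ī = 49 914 275 mm⁴.
By symmetry the centroid is at mid-height, ȳ = 100 mm.
All pieces are centred on the horizontal axis through the centroid, so I = ΣĪ (holes subtracted) = 90 085 725 mm⁴.
Radius of gyration: k = √(I/A) = √(90 085 725 / 16 744) = 73.34971 mm.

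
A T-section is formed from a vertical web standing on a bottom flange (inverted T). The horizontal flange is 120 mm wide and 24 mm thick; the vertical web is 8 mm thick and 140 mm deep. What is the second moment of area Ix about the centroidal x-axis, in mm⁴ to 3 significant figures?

Break the section into simple shapes (no overlaps), measuring from the bottom-left corner of the bounding box.
Flange: 120 × 24, A = 2 880 mm², y = 12 mm, Ī = 138 240 mm⁴.
Web: 8 × 140, A = 1 120 mm², y = 94 mm, Ī = 1 829 333 mm⁴.
Centroid: ȳ = ΣA·y / ΣA = 34.96 mm.
Transfer each piece to the centroidal x-axis using Ī + A·d² with d = y − 34.96:
  flange: d = -22.96 mm → contributes +1 656 465 mm⁴
  web: d = 59.04 mm → contributes +5 733 342 mm⁴
Total I = 7 389 807 mm⁴.

Ix ≈ 7.39 × 10⁶ mm⁴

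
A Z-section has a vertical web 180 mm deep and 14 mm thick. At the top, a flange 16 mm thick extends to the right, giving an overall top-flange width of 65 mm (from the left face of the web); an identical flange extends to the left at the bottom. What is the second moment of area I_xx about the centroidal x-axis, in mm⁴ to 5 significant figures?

I_xx ≈ 1.7812 × 10⁷ mm⁴

Decompose the section into non-overlapping parts with the origin at the bottom-left of its bounding rectangle.
Web: 14 × 180, A = 2 520 mm², y = 90 mm, Ī = 6 804 000 mm⁴.
Top flange (beyond web): 51 × 16, A = 816 mm², y = 172 mm, Ī = 17 408 mm⁴.
Bottom flange (beyond web): 51 × 16, A = 816 mm², y = 8 mm, Ī = 17 408 mm⁴.
Centroid: ȳ = ΣA·y / ΣA = 90 mm.
Transfer each piece to the centroidal x-axis using Ī + A·d² with d = y − 90:
  web: d = 0 mm → contributes +6 804 000 mm⁴
  top flange (beyond web): d = 82 mm → contributes +5 504 192 mm⁴
  bottom flange (beyond web): d = -82 mm → contributes +5 504 192 mm⁴
Total I = 17 812 384 mm⁴.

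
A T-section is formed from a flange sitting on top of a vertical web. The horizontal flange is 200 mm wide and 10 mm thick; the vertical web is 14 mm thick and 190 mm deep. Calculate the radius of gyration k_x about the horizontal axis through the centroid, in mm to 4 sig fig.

Decompose the section into non-overlapping parts with the origin at the bottom-left of its bounding rectangle.
Flange: 200 × 10, A = 2 000 mm², y = 195 mm, Ī = 16666.7 mm⁴.
Web: 14 × 190, A = 2 660 mm², y = 95 mm, Ī = 8 002 167 mm⁴.
Centroid: ȳ = ΣA·y / ΣA = 137.918 mm.
Transfer each piece to the horizontal axis through the centroid using Ī + A·d² with d = y − 137.918:
  flange: d = 57.0815 mm → contributes +6 533 272 mm⁴
  web: d = -42.9185 mm → contributes +12 901 870 mm⁴
Total I = 19 435 142 mm⁴.
Radius of gyration: k = √(I/A) = √(19 435 142 / 4 660) = 64.5804 mm.

k_x ≈ 64.58 mm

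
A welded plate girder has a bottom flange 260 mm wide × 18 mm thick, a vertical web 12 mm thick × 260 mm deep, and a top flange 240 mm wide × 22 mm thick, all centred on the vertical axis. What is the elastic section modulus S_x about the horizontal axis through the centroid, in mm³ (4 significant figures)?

S_x ≈ 1.370 × 10⁶ mm³

Decompose the section into non-overlapping parts with the origin at the bottom-left of its bounding rectangle.
Bottom plate: 260 × 18, A = 4 680 mm², y = 9 mm, Ī = 126 360 mm⁴.
Web plate: 12 × 260, A = 3 120 mm², y = 148 mm, Ī = 17 576 000 mm⁴.
Top plate: 240 × 22, A = 5 280 mm², y = 289 mm, Ī = 212 960 mm⁴.
Centroid: ȳ = ΣA·y / ΣA = 155.183 mm.
Transfer each piece to the horizontal axis through the centroid using Ī + A·d² with d = y − 155.183:
  bottom plate: d = -146.183 mm → contributes +100 136 143 mm⁴
  web plate: d = -7.18349 mm → contributes +17 737 000 mm⁴
  top plate: d = 133.817 mm → contributes +94 761 177 mm⁴
Total I = 212 634 320 mm⁴.
Extreme fibre distance c = 155.183 mm; S = I/c = 1 370 212 mm³.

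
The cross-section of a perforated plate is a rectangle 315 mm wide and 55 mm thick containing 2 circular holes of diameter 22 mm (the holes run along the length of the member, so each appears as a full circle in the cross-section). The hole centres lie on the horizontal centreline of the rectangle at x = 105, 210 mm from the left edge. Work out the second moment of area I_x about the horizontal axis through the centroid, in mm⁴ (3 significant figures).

Split into non-overlapping primitives; take the origin at the lower-left of the bounding box.
Plate: 315 × 55, A = 17 325 mm², y = 27.5 mm, Ī = 4 367 344 mm⁴.
Hole 1 (subtracted): ⌀22, A = 380.13 mm², y = 27.5 mm, Ī = 11 499 mm⁴.
Hole 2 (subtracted): ⌀22, A = 380.13 mm², y = 27.5 mm, Ī = 11 499 mm⁴.
By symmetry the centroid is at mid-height, ȳ = 27.5 mm.
All pieces are centred on the horizontal axis through the centroid, so I = ΣĪ (holes subtracted) = 4 344 346 mm⁴.

I_x ≈ 4.34 × 10⁶ mm⁴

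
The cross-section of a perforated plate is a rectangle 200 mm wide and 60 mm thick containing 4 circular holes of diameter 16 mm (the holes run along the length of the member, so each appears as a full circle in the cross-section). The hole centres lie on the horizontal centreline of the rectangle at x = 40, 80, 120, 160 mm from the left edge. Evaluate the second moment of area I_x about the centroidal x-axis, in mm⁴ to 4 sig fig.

I_x ≈ 3.587 × 10⁶ mm⁴

Break the section into simple shapes (no overlaps), measuring from the bottom-left corner of the bounding box.
Plate: 200 × 60, A = 12 000 mm², y = 30 mm, Ī = 3 600 000 mm⁴.
Hole 1 (subtracted): ⌀16, A = 201.062 mm², y = 30 mm, Ī = 3216.99 mm⁴.
Hole 2 (subtracted): ⌀16, A = 201.062 mm², y = 30 mm, Ī = 3216.99 mm⁴.
Hole 3 (subtracted): ⌀16, A = 201.062 mm², y = 30 mm, Ī = 3216.99 mm⁴.
Hole 4 (subtracted): ⌀16, A = 201.062 mm², y = 30 mm, Ī = 3216.99 mm⁴.
By symmetry the centroid is at mid-height, ȳ = 30 mm.
All pieces are centred on the centroidal x-axis, so I = ΣĪ (holes subtracted) = 3 587 132 mm⁴.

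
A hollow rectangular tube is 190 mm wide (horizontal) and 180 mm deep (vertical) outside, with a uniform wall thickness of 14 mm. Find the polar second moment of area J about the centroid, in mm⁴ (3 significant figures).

J ≈ 9.40 × 10⁷ mm⁴

Treat the section as a set of non-overlapping primitives; coordinates are from the bounding-box lower-left.
Outer rectangle: 190 × 180, A = 34 200 mm², y = 90 mm, Ī = 92 340 000 mm⁴.
Inner void (subtracted): 162 × 152, A = 24 624 mm², y = 90 mm, Ī = 47 409 408 mm⁴.
By symmetry the centroid is at mid-height, ȳ = 90 mm.
All pieces are centred on the centroidal x-axis, so I = ΣĪ (holes subtracted) = 44 930 592 mm⁴.
Repeating about the centroidal y-axis gives I_y = 49 032 312 mm⁴.
Polar second moment: J = I_x + I_y = 93 962 904 mm⁴.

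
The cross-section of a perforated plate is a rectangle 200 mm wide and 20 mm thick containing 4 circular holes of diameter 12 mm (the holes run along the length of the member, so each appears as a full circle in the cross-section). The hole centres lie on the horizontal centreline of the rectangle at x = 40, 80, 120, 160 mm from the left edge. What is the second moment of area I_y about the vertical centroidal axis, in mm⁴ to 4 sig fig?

I_y ≈ 1.242 × 10⁷ mm⁴

Decompose the section into non-overlapping parts with the origin at the bottom-left of its bounding rectangle.
Plate: 200 × 20, A = 4 000 mm², x = 100 mm, Ī = 13 333 333 mm⁴.
Hole 1 (subtracted): ⌀12, A = 113.097 mm², x = 40 mm, Ī = 1017.88 mm⁴.
Hole 2 (subtracted): ⌀12, A = 113.097 mm², x = 80 mm, Ī = 1017.88 mm⁴.
Hole 3 (subtracted): ⌀12, A = 113.097 mm², x = 120 mm, Ī = 1017.88 mm⁴.
Hole 4 (subtracted): ⌀12, A = 113.097 mm², x = 160 mm, Ī = 1017.88 mm⁴.
By symmetry the centroid is at mid-width, x̄ = 100 mm.
Transfer each piece to the vertical centroidal axis using Ī + A·d² with d = x − 100:
  plate: d = 0 mm → contributes +13 333 333 mm⁴
  hole 1: d = -60 mm → contributes −408 168 mm⁴
  hole 2: d = -20 mm → contributes −46256.8 mm⁴
  hole 3: d = 20 mm → contributes −46256.8 mm⁴
  hole 4: d = 60 mm → contributes −408 168 mm⁴
Total I = 12 424 483 mm⁴.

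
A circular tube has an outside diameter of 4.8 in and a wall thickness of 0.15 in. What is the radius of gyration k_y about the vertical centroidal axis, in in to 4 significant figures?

k_y ≈ 1.645 in

Split into non-overlapping primitives; take the origin at the lower-left of the bounding box.
Outer circle: ⌀4.8, A = 18.0956 in², x = 2.4 in, Ī = 26.0576 in⁴.
Bore (subtracted): ⌀4.5, A = 15.9043 in², x = 2.4 in, Ī = 20.1289 in⁴.
By symmetry the centroid is at mid-width, x̄ = 2.4 in.
All pieces are centred on the vertical centroidal axis, so I = ΣĪ (holes subtracted) = 5.92873 in⁴.
Radius of gyration: k = √(I/A) = √(5.92873 / 2.19126) = 1.64488 in.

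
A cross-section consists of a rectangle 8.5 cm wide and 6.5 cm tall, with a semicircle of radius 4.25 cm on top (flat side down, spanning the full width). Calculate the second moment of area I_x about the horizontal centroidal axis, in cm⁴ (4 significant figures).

Treat the section as a set of non-overlapping primitives; coordinates are from the bounding-box lower-left.
Rectangular body: 8.5 × 6.5, A = 55.25 cm², y = 3.25 cm, Ī = 194.526 cm⁴.
Semicircular cap: semicircle r = 4.25, A = 28.3725 cm², y = 8.30376 cm, Ī = 35.8086 cm⁴.
Centroid: ȳ = ΣA·y / ΣA = 4.9647 cm.
Transfer each piece to the horizontal centroidal axis using Ī + A·d² with d = y − 4.9647:
  rectangular body: d = -1.7147 cm → contributes +356.972 cm⁴
  semicircular cap: d = 3.33905 cm → contributes +352.142 cm⁴
Total I = 709.114 cm⁴.

I_x ≈ 709.1 cm⁴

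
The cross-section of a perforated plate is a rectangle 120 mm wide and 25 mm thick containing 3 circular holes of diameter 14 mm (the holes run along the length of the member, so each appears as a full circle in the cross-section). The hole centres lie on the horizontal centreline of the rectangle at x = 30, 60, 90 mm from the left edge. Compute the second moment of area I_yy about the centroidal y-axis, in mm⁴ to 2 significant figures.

Split into non-overlapping primitives; take the origin at the lower-left of the bounding box.
Plate: 120 × 25, A = 3 000 mm², x = 60 mm, Ī = 3 600 000 mm⁴.
Hole 1 (subtracted): ⌀14, A = 153.9 mm², x = 30 mm, Ī = 1 886 mm⁴.
Hole 2 (subtracted): ⌀14, A = 153.9 mm², x = 60 mm, Ī = 1 886 mm⁴.
Hole 3 (subtracted): ⌀14, A = 153.9 mm², x = 90 mm, Ī = 1 886 mm⁴.
By symmetry the centroid is at mid-width, x̄ = 60 mm.
Transfer each piece to the centroidal y-axis using Ī + A·d² with d = x − 60:
  plate: d = 0 mm → contributes +3 600 000 mm⁴
  hole 1: d = -30 mm → contributes −140 430 mm⁴
  hole 2: d = 0 mm → contributes −1 886 mm⁴
  hole 3: d = 30 mm → contributes −140 430 mm⁴
Total I = 3 317 254 mm⁴.

I_yy ≈ 3.3 × 10⁶ mm⁴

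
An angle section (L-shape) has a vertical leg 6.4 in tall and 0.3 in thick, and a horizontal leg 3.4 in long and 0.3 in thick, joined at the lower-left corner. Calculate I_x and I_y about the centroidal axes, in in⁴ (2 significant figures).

I_x ≈ 12 in⁴, I_y ≈ 2.6 in⁴

Break the section into simple shapes (no overlaps), measuring from the bottom-left corner of the bounding box.
Vertical leg: 0.3 × 6.4, A = 1.92 in², y = 3.2 in, Ī = 6.554 in⁴.
Horizontal leg (remainder): 3.1 × 0.3, A = 0.93 in², y = 0.15 in, Ī = 0.006975 in⁴.
Centroid: ȳ = ΣA·y / ΣA = 2.205 in.
Transfer each piece to the centroidal x-axis using Ī + A·d² with d = y − 2.205:
  vertical leg: d = 0.9953 in → contributes +8.455 in⁴
  horizontal leg (remainder): d = -2.055 in → contributes +3.933 in⁴
Total I = 12.39 in⁴.
For the y-axis: x̄ = 0.7047 in.
Repeating about the centroidal y-axis gives I_y = 2.57 in⁴.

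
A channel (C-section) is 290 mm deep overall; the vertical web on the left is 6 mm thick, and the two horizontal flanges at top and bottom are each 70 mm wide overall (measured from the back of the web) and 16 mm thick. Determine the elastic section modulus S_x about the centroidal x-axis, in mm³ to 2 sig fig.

Decompose the section into non-overlapping parts with the origin at the bottom-left of its bounding rectangle.
Web: 6 × 290, A = 1 740 mm², y = 145 mm, Ī = 12 194 500 mm⁴.
Top flange (beyond web): 64 × 16, A = 1 024 mm², y = 282 mm, Ī = 21 845 mm⁴.
Bottom flange (beyond web): 64 × 16, A = 1 024 mm², y = 8 mm, Ī = 21 845 mm⁴.
By symmetry the centroid is at mid-height, ȳ = 145 mm.
Transfer each piece to the centroidal x-axis using Ī + A·d² with d = y − 145:
  web: d = 0 mm → contributes +12 194 500 mm⁴
  top flange (beyond web): d = 137 mm → contributes +19 241 301 mm⁴
  bottom flange (beyond web): d = -137 mm → contributes +19 241 301 mm⁴
Total I = 50 677 103 mm⁴.
Extreme fibre distance c = 145 mm; S = I/c = 349 497 mm³.

S_x ≈ 3.5 × 10⁵ mm³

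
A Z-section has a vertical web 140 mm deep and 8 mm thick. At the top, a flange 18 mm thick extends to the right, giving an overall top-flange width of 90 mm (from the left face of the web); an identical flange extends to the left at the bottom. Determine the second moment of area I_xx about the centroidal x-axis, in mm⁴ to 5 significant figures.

I_xx ≈ 1.2893 × 10⁷ mm⁴

Decompose the section into non-overlapping parts with the origin at the bottom-left of its bounding rectangle.
Web: 8 × 140, A = 1 120 mm², y = 70 mm, Ī = 1 829 333 mm⁴.
Top flange (beyond web): 82 × 18, A = 1 476 mm², y = 131 mm, Ī = 39 852 mm⁴.
Bottom flange (beyond web): 82 × 18, A = 1 476 mm², y = 9 mm, Ī = 39 852 mm⁴.
Centroid: ȳ = ΣA·y / ΣA = 70 mm.
Transfer each piece to the centroidal x-axis using Ī + A·d² with d = y − 70:
  web: d = 0 mm → contributes +1 829 333 mm⁴
  top flange (beyond web): d = 61 mm → contributes +5 532 048 mm⁴
  bottom flange (beyond web): d = -61 mm → contributes +5 532 048 mm⁴
Total I = 12 893 429 mm⁴.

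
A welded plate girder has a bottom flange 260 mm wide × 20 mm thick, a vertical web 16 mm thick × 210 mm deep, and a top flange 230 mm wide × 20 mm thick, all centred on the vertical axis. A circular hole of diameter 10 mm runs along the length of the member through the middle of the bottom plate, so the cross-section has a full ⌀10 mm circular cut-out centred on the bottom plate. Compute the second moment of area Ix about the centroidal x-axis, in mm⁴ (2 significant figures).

Ix ≈ 1.4 × 10⁸ mm⁴

Treat the section as a set of non-overlapping primitives; coordinates are from the bounding-box lower-left.
Bottom plate: 260 × 20, A = 5 200 mm², y = 10 mm, Ī = 173 333 mm⁴.
Web plate: 16 × 210, A = 3 360 mm², y = 125 mm, Ī = 12 348 000 mm⁴.
Top plate: 230 × 20, A = 4 600 mm², y = 240 mm, Ī = 153 333 mm⁴.
Hole (subtracted): ⌀10, A = 78.54 mm², y = 10 mm, Ī = 490.9 mm⁴.
Centroid: ȳ = ΣA·y / ΣA = 120.4 mm.
Transfer each piece to the centroidal x-axis using Ī + A·d² with d = y − 120.4:
  bottom plate: d = -110.4 mm → contributes +63 569 917 mm⁴
  web plate: d = 4.584 mm → contributes +12 418 610 mm⁴
  top plate: d = 119.6 mm → contributes +65 935 076 mm⁴
  hole: d = -110.4 mm → contributes −958 021 mm⁴
Total I = 140 965 582 mm⁴.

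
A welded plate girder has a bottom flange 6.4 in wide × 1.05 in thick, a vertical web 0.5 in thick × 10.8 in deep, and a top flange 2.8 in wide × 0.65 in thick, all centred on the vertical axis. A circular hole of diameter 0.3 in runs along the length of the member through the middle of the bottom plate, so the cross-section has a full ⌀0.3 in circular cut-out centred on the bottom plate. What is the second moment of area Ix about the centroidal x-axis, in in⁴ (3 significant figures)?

Ix ≈ 286 in⁴

Break the section into simple shapes (no overlaps), measuring from the bottom-left corner of the bounding box.
Bottom plate: 6.4 × 1.05, A = 6.72 in², y = 0.525 in, Ī = 0.6174 in⁴.
Web plate: 0.5 × 10.8, A = 5.4 in², y = 6.45 in, Ī = 52.488 in⁴.
Top plate: 2.8 × 0.65, A = 1.82 in², y = 12.175 in, Ī = 0.064079 in⁴.
Hole (subtracted): ⌀0.3, A = 0.070686 in², y = 0.525 in, Ī = 0.00039761 in⁴.
Centroid: ȳ = ΣA·y / ΣA = 4.3607 in.
Transfer each piece to the centroidal x-axis using Ī + A·d² with d = y − 4.3607:
  bottom plate: d = -3.8357 in → contributes +99.484 in⁴
  web plate: d = 2.0893 in → contributes +76.061 in⁴
  top plate: d = 7.8143 in → contributes +111.2 in⁴
  hole: d = -3.8357 in → contributes −1.0403 in⁴
Total I = 285.7 in⁴.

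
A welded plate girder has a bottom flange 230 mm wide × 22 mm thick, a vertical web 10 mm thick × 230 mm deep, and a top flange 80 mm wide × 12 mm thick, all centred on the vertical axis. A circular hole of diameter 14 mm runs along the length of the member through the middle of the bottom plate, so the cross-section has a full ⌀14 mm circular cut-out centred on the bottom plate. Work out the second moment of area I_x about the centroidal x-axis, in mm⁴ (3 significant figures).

I_x ≈ 7.14 × 10⁷ mm⁴

Split into non-overlapping primitives; take the origin at the lower-left of the bounding box.
Bottom plate: 230 × 22, A = 5 060 mm², y = 11 mm, Ī = 204 087 mm⁴.
Web plate: 10 × 230, A = 2 300 mm², y = 137 mm, Ī = 10 139 167 mm⁴.
Top plate: 80 × 12, A = 960 mm², y = 258 mm, Ī = 11 520 mm⁴.
Hole (subtracted): ⌀14, A = 153.94 mm², y = 11 mm, Ī = 1885.7 mm⁴.
Centroid: ȳ = ΣA·y / ΣA = 75.526 mm.
Transfer each piece to the centroidal x-axis using Ī + A·d² with d = y − 75.526:
  bottom plate: d = -64.526 mm → contributes +21 271 661 mm⁴
  web plate: d = 61.474 mm → contributes +18 831 103 mm⁴
  top plate: d = 182.47 mm → contributes +31 976 552 mm⁴
  hole: d = -64.526 mm → contributes −642 815 mm⁴
Total I = 71 436 502 mm⁴.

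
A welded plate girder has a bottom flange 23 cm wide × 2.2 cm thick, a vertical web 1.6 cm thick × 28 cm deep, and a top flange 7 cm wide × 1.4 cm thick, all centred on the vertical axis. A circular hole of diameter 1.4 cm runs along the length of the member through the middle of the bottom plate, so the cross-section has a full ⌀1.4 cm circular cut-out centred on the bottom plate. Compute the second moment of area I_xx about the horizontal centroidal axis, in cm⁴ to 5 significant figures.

I_xx ≈ 1.2817 × 10⁴ cm⁴

Split into non-overlapping primitives; take the origin at the lower-left of the bounding box.
Bottom plate: 23 × 2.2, A = 50.6 cm², y = 1.1 cm, Ī = 20.40867 cm⁴.
Web plate: 1.6 × 28, A = 44.8 cm², y = 16.2 cm, Ī = 2926.933 cm⁴.
Top plate: 7 × 1.4, A = 9.8 cm², y = 30.9 cm, Ī = 1.600667 cm⁴.
Hole (subtracted): ⌀1.4, A = 1.53938 cm², y = 1.1 cm, Ī = 0.1885741 cm⁴.
Centroid: ȳ = ΣA·y / ΣA = 10.44318 cm.
Transfer each piece to the horizontal centroidal axis using Ī + A·d² with d = y − 10.44318:
  bottom plate: d = -9.343182 cm → contributes +4437.538 cm⁴
  web plate: d = 5.756818 cm → contributes +4411.648 cm⁴
  top plate: d = 20.45682 cm → contributes +4102.719 cm⁴
  hole: d = -9.343182 cm → contributes −134.5689 cm⁴
Total I = 12817.34 cm⁴.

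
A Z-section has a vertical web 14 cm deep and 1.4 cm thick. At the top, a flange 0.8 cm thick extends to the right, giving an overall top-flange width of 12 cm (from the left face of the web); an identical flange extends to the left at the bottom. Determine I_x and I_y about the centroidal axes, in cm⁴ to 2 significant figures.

I_x ≈ 1100 cm⁴, I_y ≈ 770 cm⁴

Break the section into simple shapes (no overlaps), measuring from the bottom-left corner of the bounding box.
Web: 1.4 × 14, A = 19.6 cm², y = 7 cm, Ī = 320.1 cm⁴.
Top flange (beyond web): 10.6 × 0.8, A = 8.48 cm², y = 13.6 cm, Ī = 0.4523 cm⁴.
Bottom flange (beyond web): 10.6 × 0.8, A = 8.48 cm², y = 0.4 cm, Ī = 0.4523 cm⁴.
Centroid: ȳ = ΣA·y / ΣA = 7 cm.
Transfer each piece to the centroidal x-axis using Ī + A·d² with d = y − 7:
  web: d = 0 cm → contributes +320.1 cm⁴
  top flange (beyond web): d = 6.6 cm → contributes +369.8 cm⁴
  bottom flange (beyond web): d = -6.6 cm → contributes +369.8 cm⁴
Total I = 1 060 cm⁴.
For the y-axis: x̄ = 11.3 cm.
Repeating about the centroidal y-axis gives I_y = 772.6 cm⁴.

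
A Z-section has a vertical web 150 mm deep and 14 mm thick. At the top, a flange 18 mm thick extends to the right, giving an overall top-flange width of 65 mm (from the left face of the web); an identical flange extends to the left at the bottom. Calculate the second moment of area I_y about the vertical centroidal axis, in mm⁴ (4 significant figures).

Break the section into simple shapes (no overlaps), measuring from the bottom-left corner of the bounding box.
Web: 14 × 150, A = 2 100 mm², x = 58 mm, Ī = 34 300 mm⁴.
Top flange (beyond web): 51 × 18, A = 918 mm², x = 90.5 mm, Ī = 198 977 mm⁴.
Bottom flange (beyond web): 51 × 18, A = 918 mm², x = 25.5 mm, Ī = 198 977 mm⁴.
Centroid: x̄ = ΣA·x / ΣA = 58 mm.
Transfer each piece to the vertical centroidal axis using Ī + A·d² with d = x − 58:
  web: d = 0 mm → contributes +34 300 mm⁴
  top flange (beyond web): d = 32.5 mm → contributes +1 168 614 mm⁴
  bottom flange (beyond web): d = -32.5 mm → contributes +1 168 614 mm⁴
Total I = 2 371 528 mm⁴.

I_y ≈ 2.372 × 10⁶ mm⁴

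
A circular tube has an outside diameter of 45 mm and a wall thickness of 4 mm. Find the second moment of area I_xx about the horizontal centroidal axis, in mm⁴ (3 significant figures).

I_xx ≈ 1.09 × 10⁵ mm⁴

Decompose the section into non-overlapping parts with the origin at the bottom-left of its bounding rectangle.
Outer circle: ⌀45, A = 1590.4 mm², y = 22.5 mm, Ī = 201 289 mm⁴.
Bore (subtracted): ⌀37, A = 1075.2 mm², y = 22.5 mm, Ī = 91 998 mm⁴.
By symmetry the centroid is at mid-height, ȳ = 22.5 mm.
All pieces are centred on the horizontal centroidal axis, so I = ΣĪ (holes subtracted) = 109 291 mm⁴.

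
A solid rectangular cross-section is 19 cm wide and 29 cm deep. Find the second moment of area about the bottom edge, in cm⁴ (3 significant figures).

I_base ≈ 1.54 × 10⁵ cm⁴

The section: 19 × 29, A = 551 cm², y = 14.5 cm, Ī = 38 616 cm⁴.
Transfer it to the bottom edge using Ī + A·d² with d = y − 0:
  the section: d = 14.5 cm → contributes +154 464 cm⁴
Total I = 154 464 cm⁴.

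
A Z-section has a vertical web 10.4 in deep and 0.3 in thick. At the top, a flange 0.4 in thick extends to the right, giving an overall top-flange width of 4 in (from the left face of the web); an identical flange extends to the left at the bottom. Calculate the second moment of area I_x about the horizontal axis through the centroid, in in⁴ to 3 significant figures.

Break the section into simple shapes (no overlaps), measuring from the bottom-left corner of the bounding box.
Web: 0.3 × 10.4, A = 3.12 in², y = 5.2 in, Ī = 28.122 in⁴.
Top flange (beyond web): 3.7 × 0.4, A = 1.48 in², y = 10.2 in, Ī = 0.019733 in⁴.
Bottom flange (beyond web): 3.7 × 0.4, A = 1.48 in², y = 0.2 in, Ī = 0.019733 in⁴.
Centroid: ȳ = ΣA·y / ΣA = 5.2 in.
Transfer each piece to the horizontal axis through the centroid using Ī + A·d² with d = y − 5.2:
  web: d = 0 in → contributes +28.122 in⁴
  top flange (beyond web): d = 5 in → contributes +37.02 in⁴
  bottom flange (beyond web): d = -5 in → contributes +37.02 in⁴
Total I = 102.16 in⁴.

I_x ≈ 102 in⁴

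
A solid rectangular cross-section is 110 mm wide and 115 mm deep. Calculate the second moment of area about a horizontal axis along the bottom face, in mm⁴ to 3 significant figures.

The section: 110 × 115, A = 12 650 mm², y = 57.5 mm, Ī = 13 941 354 mm⁴.
Transfer it to the base of the section using Ī + A·d² with d = y − 0:
  the section: d = 57.5 mm → contributes +55 765 417 mm⁴
Total I = 55 765 417 mm⁴.

I_base ≈ 5.58 × 10⁷ mm⁴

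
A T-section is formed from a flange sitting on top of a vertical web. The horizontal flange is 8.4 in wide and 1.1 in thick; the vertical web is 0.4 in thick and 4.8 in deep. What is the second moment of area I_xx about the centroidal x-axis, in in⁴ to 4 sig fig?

I_xx ≈ 18.45 in⁴

Split into non-overlapping primitives; take the origin at the lower-left of the bounding box.
Flange: 8.4 × 1.1, A = 9.24 in², y = 5.35 in, Ī = 0.9317 in⁴.
Web: 0.4 × 4.8, A = 1.92 in², y = 2.4 in, Ī = 3.6864 in⁴.
Centroid: ȳ = ΣA·y / ΣA = 4.84247 in.
Transfer each piece to the centroidal x-axis using Ī + A·d² with d = y − 4.84247:
  flange: d = 0.507527 in → contributes +3.31177 in⁴
  web: d = -2.44247 in → contributes +15.1405 in⁴
Total I = 18.4523 in⁴.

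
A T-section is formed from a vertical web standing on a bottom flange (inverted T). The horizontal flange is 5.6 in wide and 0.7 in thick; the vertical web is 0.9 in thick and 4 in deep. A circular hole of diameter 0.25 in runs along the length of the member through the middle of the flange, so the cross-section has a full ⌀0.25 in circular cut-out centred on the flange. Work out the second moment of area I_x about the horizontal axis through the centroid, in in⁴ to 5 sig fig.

Decompose the section into non-overlapping parts with the origin at the bottom-left of its bounding rectangle.
Flange: 5.6 × 0.7, A = 3.92 in², y = 0.35 in, Ī = 0.1600667 in⁴.
Web: 0.9 × 4, A = 3.6 in², y = 2.7 in, Ī = 4.8 in⁴.
Hole (subtracted): ⌀0.25, A = 0.04908739 in², y = 0.35 in, Ī = 0.0001917476 in⁴.
Centroid: ȳ = ΣA·y / ΣA = 1.482392 in.
Transfer each piece to the horizontal axis through the centroid using Ī + A·d² with d = y − 1.482392:
  flange: d = -1.132392 in → contributes +5.186726 in⁴
  web: d = 1.217608 in → contributes +10.13725 in⁴
  hole: d = -1.132392 in → contributes −0.06313705 in⁴
Total I = 15.26084 in⁴.

I_x ≈ 15.261 in⁴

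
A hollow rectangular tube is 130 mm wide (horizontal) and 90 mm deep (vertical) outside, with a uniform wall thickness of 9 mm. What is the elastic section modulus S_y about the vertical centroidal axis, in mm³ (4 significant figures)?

Break the section into simple shapes (no overlaps), measuring from the bottom-left corner of the bounding box.
Outer rectangle: 130 × 90, A = 11 700 mm², x = 65 mm, Ī = 16 477 500 mm⁴.
Inner void (subtracted): 112 × 72, A = 8 064 mm², x = 65 mm, Ī = 8 429 568 mm⁴.
By symmetry the centroid is at mid-width, x̄ = 65 mm.
All pieces are centred on the vertical centroidal axis, so I = ΣĪ (holes subtracted) = 8 047 932 mm⁴.
Extreme fibre distance c = 65 mm; S = I/c = 123 814 mm³.

S_y ≈ 1.238 × 10⁵ mm³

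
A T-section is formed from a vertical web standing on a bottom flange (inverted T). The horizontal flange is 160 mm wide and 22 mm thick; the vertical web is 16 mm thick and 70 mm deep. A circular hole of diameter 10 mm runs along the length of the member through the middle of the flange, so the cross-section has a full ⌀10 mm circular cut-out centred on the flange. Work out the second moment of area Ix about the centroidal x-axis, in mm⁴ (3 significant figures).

Treat the section as a set of non-overlapping primitives; coordinates are from the bounding-box lower-left.
Flange: 160 × 22, A = 3 520 mm², y = 11 mm, Ī = 141 973 mm⁴.
Web: 16 × 70, A = 1 120 mm², y = 57 mm, Ī = 457 333 mm⁴.
Hole (subtracted): ⌀10, A = 78.54 mm², y = 11 mm, Ī = 490.87 mm⁴.
Centroid: ȳ = ΣA·y / ΣA = 22.295 mm.
Transfer each piece to the centroidal x-axis using Ī + A·d² with d = y − 22.295:
  flange: d = -11.295 mm → contributes +591 015 mm⁴
  web: d = 34.705 mm → contributes +1 806 332 mm⁴
  hole: d = -11.295 mm → contributes −10 510 mm⁴
Total I = 2 386 837 mm⁴.

Ix ≈ 2.39 × 10⁶ mm⁴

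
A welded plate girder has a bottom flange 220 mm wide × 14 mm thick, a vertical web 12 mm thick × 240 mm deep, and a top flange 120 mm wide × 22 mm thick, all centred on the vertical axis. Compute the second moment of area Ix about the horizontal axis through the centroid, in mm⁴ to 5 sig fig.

Decompose the section into non-overlapping parts with the origin at the bottom-left of its bounding rectangle.
Bottom plate: 220 × 14, A = 3 080 mm², y = 7 mm, Ī = 50306.67 mm⁴.
Web plate: 12 × 240, A = 2 880 mm², y = 134 mm, Ī = 13 824 000 mm⁴.
Top plate: 120 × 22, A = 2 640 mm², y = 265 mm, Ī = 106 480 mm⁴.
Centroid: ȳ = ΣA·y / ΣA = 128.7302 mm.
Transfer each piece to the horizontal axis through the centroid using Ī + A·d² with d = y − 128.7302:
  bottom plate: d = -121.7302 mm → contributes +45 690 515 mm⁴
  web plate: d = 5.269767 mm → contributes +13 903 979 mm⁴
  top plate: d = 136.2698 mm → contributes +49 129 827 mm⁴
Total I = 108 724 321 mm⁴.

Ix ≈ 1.0872 × 10⁸ mm⁴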